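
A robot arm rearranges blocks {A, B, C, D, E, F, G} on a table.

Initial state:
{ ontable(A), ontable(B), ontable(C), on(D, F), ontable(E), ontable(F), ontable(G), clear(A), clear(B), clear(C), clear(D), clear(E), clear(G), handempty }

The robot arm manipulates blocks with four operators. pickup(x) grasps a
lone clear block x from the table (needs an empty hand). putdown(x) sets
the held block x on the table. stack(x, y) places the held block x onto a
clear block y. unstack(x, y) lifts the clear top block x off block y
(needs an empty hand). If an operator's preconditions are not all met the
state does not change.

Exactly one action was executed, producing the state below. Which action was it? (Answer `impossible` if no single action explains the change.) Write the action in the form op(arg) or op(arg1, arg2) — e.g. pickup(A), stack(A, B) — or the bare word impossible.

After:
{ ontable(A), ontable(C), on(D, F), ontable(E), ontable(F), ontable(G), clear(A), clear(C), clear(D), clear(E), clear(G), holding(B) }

pickup(B)

target: towers=[A; C; E; F/D; G] holding=B
         pickup(B) → towers=[A; C; E; F/D; G] holding=B  ← match
         pickup(G) → towers=[A; B; C; E; F/D] holding=G
     unstack(D, F) → towers=[A; B; C; E; F; G] holding=D
         pickup(A) → towers=[B; C; E; F/D; G] holding=A
         pickup(E) → towers=[A; B; C; F/D; G] holding=E
         pickup(C) → towers=[A; B; E; F/D; G] holding=C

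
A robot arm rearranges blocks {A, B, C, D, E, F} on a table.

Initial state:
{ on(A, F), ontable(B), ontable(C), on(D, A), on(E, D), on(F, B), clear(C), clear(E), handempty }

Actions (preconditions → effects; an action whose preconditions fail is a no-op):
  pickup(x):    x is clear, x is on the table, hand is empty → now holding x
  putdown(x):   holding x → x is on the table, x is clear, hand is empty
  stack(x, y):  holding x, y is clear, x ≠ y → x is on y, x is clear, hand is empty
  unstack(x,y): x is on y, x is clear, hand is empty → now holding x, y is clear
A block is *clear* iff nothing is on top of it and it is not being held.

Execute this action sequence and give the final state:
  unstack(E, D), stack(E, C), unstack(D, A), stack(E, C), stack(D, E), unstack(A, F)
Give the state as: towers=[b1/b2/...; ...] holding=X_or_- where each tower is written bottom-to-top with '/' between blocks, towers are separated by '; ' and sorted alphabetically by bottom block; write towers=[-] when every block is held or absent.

step 1 (unstack(E, D)): towers=[B/F/A/D; C] holding=E
step 2 (stack(E, C)): towers=[B/F/A/D; C/E] holding=-
step 3 (unstack(D, A)): towers=[B/F/A; C/E] holding=D
step 4 (stack(E, C)) [no-op]: towers=[B/F/A; C/E] holding=D
step 5 (stack(D, E)): towers=[B/F/A; C/E/D] holding=-
step 6 (unstack(A, F)): towers=[B/F; C/E/D] holding=A

towers=[B/F; C/E/D] holding=A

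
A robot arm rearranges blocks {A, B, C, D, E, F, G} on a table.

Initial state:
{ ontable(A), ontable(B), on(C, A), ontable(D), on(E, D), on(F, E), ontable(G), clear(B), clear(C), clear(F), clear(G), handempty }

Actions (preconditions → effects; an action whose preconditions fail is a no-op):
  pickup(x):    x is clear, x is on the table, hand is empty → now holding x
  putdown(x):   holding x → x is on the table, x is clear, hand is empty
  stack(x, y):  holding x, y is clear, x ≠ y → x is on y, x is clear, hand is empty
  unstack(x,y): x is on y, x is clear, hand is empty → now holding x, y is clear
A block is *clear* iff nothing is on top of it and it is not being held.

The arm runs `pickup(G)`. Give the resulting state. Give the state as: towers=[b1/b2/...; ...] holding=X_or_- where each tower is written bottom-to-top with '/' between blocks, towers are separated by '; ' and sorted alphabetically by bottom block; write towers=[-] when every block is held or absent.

before: towers=[A/C; B; D/E/F; G] holding=-
pre[pickup(G)]: clear(G) yes, ontable(G) yes, handempty yes
all met → apply pickup(G)
after:  towers=[A/C; B; D/E/F] holding=G

towers=[A/C; B; D/E/F] holding=G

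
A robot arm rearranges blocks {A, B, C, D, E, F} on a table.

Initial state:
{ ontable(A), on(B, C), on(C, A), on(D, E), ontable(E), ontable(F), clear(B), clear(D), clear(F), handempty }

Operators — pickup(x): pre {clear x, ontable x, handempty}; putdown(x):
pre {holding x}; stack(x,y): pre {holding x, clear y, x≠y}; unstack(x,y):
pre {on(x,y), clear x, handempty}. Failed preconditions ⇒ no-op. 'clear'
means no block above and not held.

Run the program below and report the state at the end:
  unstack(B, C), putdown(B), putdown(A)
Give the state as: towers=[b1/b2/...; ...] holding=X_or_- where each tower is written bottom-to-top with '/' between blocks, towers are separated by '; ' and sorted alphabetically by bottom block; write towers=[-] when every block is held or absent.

step 1 (unstack(B, C)): towers=[A/C; E/D; F] holding=B
step 2 (putdown(B)): towers=[A/C; B; E/D; F] holding=-
step 3 (putdown(A)) [no-op]: towers=[A/C; B; E/D; F] holding=-

towers=[A/C; B; E/D; F] holding=-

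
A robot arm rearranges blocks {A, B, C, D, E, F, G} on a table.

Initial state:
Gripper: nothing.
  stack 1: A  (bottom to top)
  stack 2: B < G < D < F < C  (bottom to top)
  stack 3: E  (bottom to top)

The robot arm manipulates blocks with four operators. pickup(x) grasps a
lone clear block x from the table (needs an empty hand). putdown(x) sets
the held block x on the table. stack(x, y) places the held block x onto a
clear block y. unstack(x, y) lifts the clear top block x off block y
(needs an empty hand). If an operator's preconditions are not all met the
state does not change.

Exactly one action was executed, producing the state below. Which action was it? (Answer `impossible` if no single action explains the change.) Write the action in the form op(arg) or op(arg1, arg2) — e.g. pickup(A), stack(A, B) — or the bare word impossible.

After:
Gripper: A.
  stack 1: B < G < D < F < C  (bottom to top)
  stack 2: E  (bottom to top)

target: towers=[B/G/D/F/C; E] holding=A
         pickup(A) → towers=[B/G/D/F/C; E] holding=A  ← match
         pickup(E) → towers=[A; B/G/D/F/C] holding=E
     unstack(C, F) → towers=[A; B/G/D/F; E] holding=C

pickup(A)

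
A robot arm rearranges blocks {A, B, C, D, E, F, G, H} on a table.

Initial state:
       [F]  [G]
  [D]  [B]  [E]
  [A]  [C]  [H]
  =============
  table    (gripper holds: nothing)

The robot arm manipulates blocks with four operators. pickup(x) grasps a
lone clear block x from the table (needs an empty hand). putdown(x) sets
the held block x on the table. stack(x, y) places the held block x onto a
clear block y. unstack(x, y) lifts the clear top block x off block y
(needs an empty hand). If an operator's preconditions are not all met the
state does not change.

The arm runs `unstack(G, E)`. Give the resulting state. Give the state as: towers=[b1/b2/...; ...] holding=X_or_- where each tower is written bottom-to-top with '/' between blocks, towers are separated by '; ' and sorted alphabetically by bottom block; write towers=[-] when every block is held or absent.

before: towers=[A/D; C/B/F; H/E/G] holding=-
pre[unstack(G, E)]: on(G,E) yes, clear(G) yes, handempty yes
all met → apply unstack(G, E)
after:  towers=[A/D; C/B/F; H/E] holding=G

towers=[A/D; C/B/F; H/E] holding=G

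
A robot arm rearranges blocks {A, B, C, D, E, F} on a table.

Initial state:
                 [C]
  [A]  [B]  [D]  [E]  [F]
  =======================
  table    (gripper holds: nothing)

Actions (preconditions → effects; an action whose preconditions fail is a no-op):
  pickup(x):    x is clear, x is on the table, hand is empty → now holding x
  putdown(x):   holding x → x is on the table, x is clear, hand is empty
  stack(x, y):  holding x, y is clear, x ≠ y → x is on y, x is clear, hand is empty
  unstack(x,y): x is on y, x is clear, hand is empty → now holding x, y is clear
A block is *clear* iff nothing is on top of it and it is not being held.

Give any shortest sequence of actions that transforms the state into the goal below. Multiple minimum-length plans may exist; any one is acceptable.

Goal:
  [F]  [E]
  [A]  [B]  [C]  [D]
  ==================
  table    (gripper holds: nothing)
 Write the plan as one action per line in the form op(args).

pickup(F)
stack(F, A)
unstack(C, E)
putdown(C)
pickup(E)
stack(E, B)

step 1 (pickup(F)): towers=[A; B; D; E/C] holding=F
step 2 (stack(F, A)): towers=[A/F; B; D; E/C] holding=-
step 3 (unstack(C, E)): towers=[A/F; B; D; E] holding=C
step 4 (putdown(C)): towers=[A/F; B; C; D; E] holding=-
step 5 (pickup(E)): towers=[A/F; B; C; D] holding=E
step 6 (stack(E, B)): towers=[A/F; B/E; C; D] holding=-
goal check: towers=[A/F; B/E; C; D] holding=- — reached (length 6, optimal by BFS)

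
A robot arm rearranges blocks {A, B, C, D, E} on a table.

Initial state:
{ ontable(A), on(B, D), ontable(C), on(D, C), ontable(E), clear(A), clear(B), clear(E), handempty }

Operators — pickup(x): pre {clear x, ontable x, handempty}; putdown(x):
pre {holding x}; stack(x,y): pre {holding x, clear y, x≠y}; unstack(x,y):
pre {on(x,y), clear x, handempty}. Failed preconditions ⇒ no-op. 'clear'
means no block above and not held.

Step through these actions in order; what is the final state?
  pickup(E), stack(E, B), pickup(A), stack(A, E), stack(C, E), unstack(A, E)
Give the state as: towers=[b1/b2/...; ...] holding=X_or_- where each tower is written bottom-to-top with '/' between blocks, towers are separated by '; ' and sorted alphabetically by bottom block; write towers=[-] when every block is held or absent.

towers=[C/D/B/E] holding=A

step 1 (pickup(E)): towers=[A; C/D/B] holding=E
step 2 (stack(E, B)): towers=[A; C/D/B/E] holding=-
step 3 (pickup(A)): towers=[C/D/B/E] holding=A
step 4 (stack(A, E)): towers=[C/D/B/E/A] holding=-
step 5 (stack(C, E)) [no-op]: towers=[C/D/B/E/A] holding=-
step 6 (unstack(A, E)): towers=[C/D/B/E] holding=A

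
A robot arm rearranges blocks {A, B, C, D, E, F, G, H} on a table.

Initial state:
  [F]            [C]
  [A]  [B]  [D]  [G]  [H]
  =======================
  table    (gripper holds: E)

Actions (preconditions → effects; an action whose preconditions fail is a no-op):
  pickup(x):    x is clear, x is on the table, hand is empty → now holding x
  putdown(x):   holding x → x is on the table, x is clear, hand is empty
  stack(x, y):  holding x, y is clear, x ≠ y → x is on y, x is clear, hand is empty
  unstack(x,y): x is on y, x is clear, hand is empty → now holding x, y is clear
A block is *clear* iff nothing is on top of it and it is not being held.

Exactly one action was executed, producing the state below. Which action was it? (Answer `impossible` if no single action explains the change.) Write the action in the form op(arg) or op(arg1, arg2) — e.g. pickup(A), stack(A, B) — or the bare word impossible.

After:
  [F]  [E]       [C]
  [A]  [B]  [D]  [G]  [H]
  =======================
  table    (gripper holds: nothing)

stack(E, B)

target: towers=[A/F; B/E; D; G/C; H] holding=-
        putdown(E) → towers=[A/F; B; D; E; G/C; H] holding=-
       stack(E, H) → towers=[A/F; B; D; G/C; H/E] holding=-
       stack(E, B) → towers=[A/F; B/E; D; G/C; H] holding=-  ← match
       stack(E, F) → towers=[A/F/E; B; D; G/C; H] holding=-
       stack(E, D) → towers=[A/F; B; D/E; G/C; H] holding=-
       stack(E, C) → towers=[A/F; B; D; G/C/E; H] holding=-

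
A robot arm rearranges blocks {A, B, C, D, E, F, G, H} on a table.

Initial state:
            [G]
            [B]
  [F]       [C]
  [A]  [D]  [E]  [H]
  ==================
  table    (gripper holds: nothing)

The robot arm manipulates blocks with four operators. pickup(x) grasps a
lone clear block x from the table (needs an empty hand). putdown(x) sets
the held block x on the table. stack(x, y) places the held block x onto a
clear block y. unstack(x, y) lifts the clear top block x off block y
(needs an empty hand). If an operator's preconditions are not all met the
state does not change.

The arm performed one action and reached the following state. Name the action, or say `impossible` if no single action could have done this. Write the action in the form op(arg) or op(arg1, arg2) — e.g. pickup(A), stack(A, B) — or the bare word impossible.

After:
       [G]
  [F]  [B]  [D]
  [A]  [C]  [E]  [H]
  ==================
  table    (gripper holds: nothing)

target: towers=[A/F; C/B/G; E/D; H] holding=-
     unstack(G, B) → towers=[A/F; D; E/C/B; H] holding=G
         pickup(H) → towers=[A/F; D; E/C/B/G] holding=H
     unstack(F, A) → towers=[A; D; E/C/B/G; H] holding=F
         pickup(D) → towers=[A/F; E/C/B/G; H] holding=D
none of the 4 applicable actions match → impossible

impossible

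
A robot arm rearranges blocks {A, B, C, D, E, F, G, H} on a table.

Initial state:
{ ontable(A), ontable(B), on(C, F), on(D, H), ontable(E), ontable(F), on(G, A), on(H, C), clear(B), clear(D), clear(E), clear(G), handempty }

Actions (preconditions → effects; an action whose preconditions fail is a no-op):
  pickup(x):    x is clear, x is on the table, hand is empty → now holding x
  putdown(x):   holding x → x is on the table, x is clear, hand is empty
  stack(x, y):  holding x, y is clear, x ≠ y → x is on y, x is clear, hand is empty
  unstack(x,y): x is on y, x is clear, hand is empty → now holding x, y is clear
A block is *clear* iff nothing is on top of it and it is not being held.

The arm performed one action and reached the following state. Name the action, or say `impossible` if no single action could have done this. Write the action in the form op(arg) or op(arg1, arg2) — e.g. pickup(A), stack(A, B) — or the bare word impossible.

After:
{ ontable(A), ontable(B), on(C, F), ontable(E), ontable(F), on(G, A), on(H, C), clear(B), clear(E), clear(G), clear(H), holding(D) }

target: towers=[A/G; B; E; F/C/H] holding=D
     unstack(G, A) → towers=[A; B; E; F/C/H/D] holding=G
         pickup(E) → towers=[A/G; B; F/C/H/D] holding=E
         pickup(B) → towers=[A/G; E; F/C/H/D] holding=B
     unstack(D, H) → towers=[A/G; B; E; F/C/H] holding=D  ← match

unstack(D, H)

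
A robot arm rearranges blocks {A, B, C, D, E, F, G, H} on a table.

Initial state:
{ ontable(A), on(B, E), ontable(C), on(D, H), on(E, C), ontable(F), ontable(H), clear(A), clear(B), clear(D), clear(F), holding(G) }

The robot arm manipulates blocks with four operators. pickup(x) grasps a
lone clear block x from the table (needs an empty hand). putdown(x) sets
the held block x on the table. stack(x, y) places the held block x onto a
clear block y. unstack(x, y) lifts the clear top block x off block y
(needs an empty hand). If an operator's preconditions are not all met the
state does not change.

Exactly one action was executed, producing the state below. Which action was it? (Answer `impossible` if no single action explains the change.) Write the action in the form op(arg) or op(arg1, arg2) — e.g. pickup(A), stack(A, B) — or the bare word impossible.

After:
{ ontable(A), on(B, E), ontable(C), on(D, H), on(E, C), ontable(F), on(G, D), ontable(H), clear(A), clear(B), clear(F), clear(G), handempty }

stack(G, D)

target: towers=[A; C/E/B; F; H/D/G] holding=-
        putdown(G) → towers=[A; C/E/B; F; G; H/D] holding=-
       stack(G, A) → towers=[A/G; C/E/B; F; H/D] holding=-
       stack(G, B) → towers=[A; C/E/B/G; F; H/D] holding=-
       stack(G, F) → towers=[A; C/E/B; F/G; H/D] holding=-
       stack(G, D) → towers=[A; C/E/B; F; H/D/G] holding=-  ← match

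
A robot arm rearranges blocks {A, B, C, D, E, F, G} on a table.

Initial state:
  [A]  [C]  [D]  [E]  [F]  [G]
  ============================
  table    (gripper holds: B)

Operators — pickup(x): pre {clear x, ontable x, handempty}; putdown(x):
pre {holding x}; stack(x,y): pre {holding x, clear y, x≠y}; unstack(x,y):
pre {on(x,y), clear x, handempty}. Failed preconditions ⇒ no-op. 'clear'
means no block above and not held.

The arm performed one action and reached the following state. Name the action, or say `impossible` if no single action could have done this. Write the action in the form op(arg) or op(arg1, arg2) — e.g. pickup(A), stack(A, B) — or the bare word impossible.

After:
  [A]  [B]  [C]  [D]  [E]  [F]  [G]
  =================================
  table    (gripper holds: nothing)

target: towers=[A; B; C; D; E; F; G] holding=-
        putdown(B) → towers=[A; B; C; D; E; F; G] holding=-  ← match
       stack(B, F) → towers=[A; C; D; E; F/B; G] holding=-
       stack(B, G) → towers=[A; C; D; E; F; G/B] holding=-
       stack(B, D) → towers=[A; C; D/B; E; F; G] holding=-
       stack(B, A) → towers=[A/B; C; D; E; F; G] holding=-
       stack(B, E) → towers=[A; C; D; E/B; F; G] holding=-
       stack(B, C) → towers=[A; C/B; D; E; F; G] holding=-

putdown(B)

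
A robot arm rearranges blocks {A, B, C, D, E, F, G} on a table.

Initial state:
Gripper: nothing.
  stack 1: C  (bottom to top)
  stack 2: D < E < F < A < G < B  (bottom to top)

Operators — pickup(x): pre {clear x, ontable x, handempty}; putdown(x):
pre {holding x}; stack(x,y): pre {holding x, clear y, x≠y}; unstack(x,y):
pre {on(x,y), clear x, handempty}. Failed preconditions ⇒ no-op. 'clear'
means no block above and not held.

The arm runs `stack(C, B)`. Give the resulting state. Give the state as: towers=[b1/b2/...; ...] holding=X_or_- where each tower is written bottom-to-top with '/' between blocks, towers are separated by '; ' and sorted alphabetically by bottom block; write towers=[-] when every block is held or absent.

before: towers=[C; D/E/F/A/G/B] holding=-
pre[stack(C, B)]: holding(C) no, clear(B) yes, C≠B yes
holding(C) unmet → stack(C, B) is a no-op
after:  towers=[C; D/E/F/A/G/B] holding=-

towers=[C; D/E/F/A/G/B] holding=-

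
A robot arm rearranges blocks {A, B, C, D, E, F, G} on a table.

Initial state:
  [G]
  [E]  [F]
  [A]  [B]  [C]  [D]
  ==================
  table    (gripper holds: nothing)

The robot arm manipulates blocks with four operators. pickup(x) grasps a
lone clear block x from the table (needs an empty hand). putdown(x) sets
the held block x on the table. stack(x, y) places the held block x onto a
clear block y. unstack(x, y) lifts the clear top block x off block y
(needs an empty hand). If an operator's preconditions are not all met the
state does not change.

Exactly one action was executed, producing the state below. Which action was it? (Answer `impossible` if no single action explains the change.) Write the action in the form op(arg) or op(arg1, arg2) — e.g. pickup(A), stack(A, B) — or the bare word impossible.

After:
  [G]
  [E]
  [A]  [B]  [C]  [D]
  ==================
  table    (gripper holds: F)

unstack(F, B)

target: towers=[A/E/G; B; C; D] holding=F
     unstack(F, B) → towers=[A/E/G; B; C; D] holding=F  ← match
     unstack(G, E) → towers=[A/E; B/F; C; D] holding=G
         pickup(D) → towers=[A/E/G; B/F; C] holding=D
         pickup(C) → towers=[A/E/G; B/F; D] holding=C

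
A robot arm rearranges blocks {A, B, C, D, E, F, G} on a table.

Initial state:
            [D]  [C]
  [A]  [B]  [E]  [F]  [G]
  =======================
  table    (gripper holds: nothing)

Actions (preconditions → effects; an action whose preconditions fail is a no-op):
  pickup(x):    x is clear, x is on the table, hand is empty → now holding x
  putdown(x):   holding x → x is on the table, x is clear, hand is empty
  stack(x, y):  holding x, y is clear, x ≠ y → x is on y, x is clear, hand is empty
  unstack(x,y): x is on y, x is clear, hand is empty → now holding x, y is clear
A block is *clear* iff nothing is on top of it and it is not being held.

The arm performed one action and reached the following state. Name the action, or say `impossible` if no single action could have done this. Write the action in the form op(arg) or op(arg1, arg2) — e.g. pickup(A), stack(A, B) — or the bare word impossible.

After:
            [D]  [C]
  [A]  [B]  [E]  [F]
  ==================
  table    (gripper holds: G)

target: towers=[A; B; E/D; F/C] holding=G
         pickup(B) → towers=[A; E/D; F/C; G] holding=B
         pickup(G) → towers=[A; B; E/D; F/C] holding=G  ← match
     unstack(D, E) → towers=[A; B; E; F/C; G] holding=D
         pickup(A) → towers=[B; E/D; F/C; G] holding=A
     unstack(C, F) → towers=[A; B; E/D; F; G] holding=C

pickup(G)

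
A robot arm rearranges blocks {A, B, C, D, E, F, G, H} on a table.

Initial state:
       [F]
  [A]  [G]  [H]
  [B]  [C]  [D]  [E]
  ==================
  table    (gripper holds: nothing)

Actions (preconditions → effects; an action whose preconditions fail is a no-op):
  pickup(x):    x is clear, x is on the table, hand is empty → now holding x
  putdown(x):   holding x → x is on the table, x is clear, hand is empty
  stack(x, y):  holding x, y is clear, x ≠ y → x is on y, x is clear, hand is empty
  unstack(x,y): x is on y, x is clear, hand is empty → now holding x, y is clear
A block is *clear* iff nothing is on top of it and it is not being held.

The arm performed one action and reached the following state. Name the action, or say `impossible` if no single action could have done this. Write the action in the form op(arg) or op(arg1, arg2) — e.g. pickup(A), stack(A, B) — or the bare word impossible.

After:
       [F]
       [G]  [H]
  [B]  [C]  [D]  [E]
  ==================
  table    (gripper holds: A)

unstack(A, B)

target: towers=[B; C/G/F; D/H; E] holding=A
     unstack(A, B) → towers=[B; C/G/F; D/H; E] holding=A  ← match
         pickup(E) → towers=[B/A; C/G/F; D/H] holding=E
     unstack(H, D) → towers=[B/A; C/G/F; D; E] holding=H
     unstack(F, G) → towers=[B/A; C/G; D/H; E] holding=F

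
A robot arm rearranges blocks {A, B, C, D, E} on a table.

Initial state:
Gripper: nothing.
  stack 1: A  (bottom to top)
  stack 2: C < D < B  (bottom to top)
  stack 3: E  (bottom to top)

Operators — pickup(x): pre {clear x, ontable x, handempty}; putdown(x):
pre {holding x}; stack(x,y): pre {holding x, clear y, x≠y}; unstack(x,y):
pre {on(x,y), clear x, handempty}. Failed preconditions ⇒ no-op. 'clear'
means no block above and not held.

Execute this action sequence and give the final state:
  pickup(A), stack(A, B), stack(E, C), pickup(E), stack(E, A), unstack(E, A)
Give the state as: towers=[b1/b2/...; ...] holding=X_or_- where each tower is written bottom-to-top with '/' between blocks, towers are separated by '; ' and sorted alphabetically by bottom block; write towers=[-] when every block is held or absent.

towers=[C/D/B/A] holding=E

step 1 (pickup(A)): towers=[C/D/B; E] holding=A
step 2 (stack(A, B)): towers=[C/D/B/A; E] holding=-
step 3 (stack(E, C)) [no-op]: towers=[C/D/B/A; E] holding=-
step 4 (pickup(E)): towers=[C/D/B/A] holding=E
step 5 (stack(E, A)): towers=[C/D/B/A/E] holding=-
step 6 (unstack(E, A)): towers=[C/D/B/A] holding=E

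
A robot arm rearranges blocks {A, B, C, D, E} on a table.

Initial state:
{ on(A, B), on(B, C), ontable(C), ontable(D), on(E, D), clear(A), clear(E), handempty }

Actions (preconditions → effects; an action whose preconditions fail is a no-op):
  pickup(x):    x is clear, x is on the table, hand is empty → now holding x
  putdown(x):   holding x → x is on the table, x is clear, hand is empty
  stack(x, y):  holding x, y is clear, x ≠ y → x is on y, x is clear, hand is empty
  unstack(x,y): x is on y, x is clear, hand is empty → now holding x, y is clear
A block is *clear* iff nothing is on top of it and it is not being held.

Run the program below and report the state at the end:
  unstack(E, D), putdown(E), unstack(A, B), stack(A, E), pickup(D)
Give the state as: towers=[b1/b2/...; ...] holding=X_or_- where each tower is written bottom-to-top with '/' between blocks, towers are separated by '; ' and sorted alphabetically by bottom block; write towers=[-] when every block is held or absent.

step 1 (unstack(E, D)): towers=[C/B/A; D] holding=E
step 2 (putdown(E)): towers=[C/B/A; D; E] holding=-
step 3 (unstack(A, B)): towers=[C/B; D; E] holding=A
step 4 (stack(A, E)): towers=[C/B; D; E/A] holding=-
step 5 (pickup(D)): towers=[C/B; E/A] holding=D

towers=[C/B; E/A] holding=D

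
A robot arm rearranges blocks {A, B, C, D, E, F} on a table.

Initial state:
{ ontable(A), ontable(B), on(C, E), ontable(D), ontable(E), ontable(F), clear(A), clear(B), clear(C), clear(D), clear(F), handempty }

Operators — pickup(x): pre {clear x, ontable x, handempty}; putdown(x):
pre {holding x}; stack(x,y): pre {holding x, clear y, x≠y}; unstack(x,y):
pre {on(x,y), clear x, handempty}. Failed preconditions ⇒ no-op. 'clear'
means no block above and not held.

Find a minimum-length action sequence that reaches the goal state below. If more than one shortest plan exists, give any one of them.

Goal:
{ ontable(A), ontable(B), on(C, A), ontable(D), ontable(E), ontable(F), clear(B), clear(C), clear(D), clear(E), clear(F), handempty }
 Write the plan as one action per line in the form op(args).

step 1 (unstack(C, E)): towers=[A; B; D; E; F] holding=C
step 2 (stack(C, A)): towers=[A/C; B; D; E; F] holding=-
goal check: towers=[A/C; B; D; E; F] holding=- — reached (length 2, optimal by BFS)

unstack(C, E)
stack(C, A)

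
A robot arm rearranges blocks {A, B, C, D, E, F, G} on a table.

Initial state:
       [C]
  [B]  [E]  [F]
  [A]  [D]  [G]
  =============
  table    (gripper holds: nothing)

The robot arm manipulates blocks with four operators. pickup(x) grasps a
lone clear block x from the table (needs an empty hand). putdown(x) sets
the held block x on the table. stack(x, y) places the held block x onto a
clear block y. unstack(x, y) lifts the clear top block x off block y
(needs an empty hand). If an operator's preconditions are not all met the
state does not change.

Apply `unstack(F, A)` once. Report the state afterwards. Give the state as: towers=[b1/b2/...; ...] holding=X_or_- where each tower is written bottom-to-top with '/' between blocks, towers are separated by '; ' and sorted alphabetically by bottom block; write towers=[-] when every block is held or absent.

towers=[A/B; D/E/C; G/F] holding=-

before: towers=[A/B; D/E/C; G/F] holding=-
pre[unstack(F, A)]: on(F,A) fail, clear(F) ok, handempty ok
on(F,A) unmet → unstack(F, A) is a no-op
after:  towers=[A/B; D/E/C; G/F] holding=-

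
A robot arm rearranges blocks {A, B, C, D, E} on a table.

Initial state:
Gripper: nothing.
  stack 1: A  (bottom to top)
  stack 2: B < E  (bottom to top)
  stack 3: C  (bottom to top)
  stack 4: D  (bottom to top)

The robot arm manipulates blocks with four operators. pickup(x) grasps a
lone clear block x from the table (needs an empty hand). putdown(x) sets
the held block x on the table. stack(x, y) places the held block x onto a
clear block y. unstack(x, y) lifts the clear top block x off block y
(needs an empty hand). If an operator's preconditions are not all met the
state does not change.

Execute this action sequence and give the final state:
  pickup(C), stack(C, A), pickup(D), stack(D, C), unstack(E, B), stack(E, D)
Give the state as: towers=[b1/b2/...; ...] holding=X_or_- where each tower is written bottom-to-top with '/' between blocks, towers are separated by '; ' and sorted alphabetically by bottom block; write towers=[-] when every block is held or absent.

towers=[A/C/D/E; B] holding=-

step 1 (pickup(C)): towers=[A; B/E; D] holding=C
step 2 (stack(C, A)): towers=[A/C; B/E; D] holding=-
step 3 (pickup(D)): towers=[A/C; B/E] holding=D
step 4 (stack(D, C)): towers=[A/C/D; B/E] holding=-
step 5 (unstack(E, B)): towers=[A/C/D; B] holding=E
step 6 (stack(E, D)): towers=[A/C/D/E; B] holding=-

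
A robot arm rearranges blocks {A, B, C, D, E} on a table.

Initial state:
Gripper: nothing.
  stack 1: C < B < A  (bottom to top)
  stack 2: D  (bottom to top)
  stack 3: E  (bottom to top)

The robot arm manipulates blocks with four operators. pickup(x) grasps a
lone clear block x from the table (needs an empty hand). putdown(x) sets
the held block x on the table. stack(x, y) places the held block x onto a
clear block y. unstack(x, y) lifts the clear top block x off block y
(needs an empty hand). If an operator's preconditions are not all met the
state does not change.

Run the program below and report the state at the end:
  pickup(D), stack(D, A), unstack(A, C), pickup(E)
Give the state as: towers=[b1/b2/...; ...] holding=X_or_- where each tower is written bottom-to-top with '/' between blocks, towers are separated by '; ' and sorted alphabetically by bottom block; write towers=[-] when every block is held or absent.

step 1 (pickup(D)): towers=[C/B/A; E] holding=D
step 2 (stack(D, A)): towers=[C/B/A/D; E] holding=-
step 3 (unstack(A, C)) [no-op]: towers=[C/B/A/D; E] holding=-
step 4 (pickup(E)): towers=[C/B/A/D] holding=E

towers=[C/B/A/D] holding=E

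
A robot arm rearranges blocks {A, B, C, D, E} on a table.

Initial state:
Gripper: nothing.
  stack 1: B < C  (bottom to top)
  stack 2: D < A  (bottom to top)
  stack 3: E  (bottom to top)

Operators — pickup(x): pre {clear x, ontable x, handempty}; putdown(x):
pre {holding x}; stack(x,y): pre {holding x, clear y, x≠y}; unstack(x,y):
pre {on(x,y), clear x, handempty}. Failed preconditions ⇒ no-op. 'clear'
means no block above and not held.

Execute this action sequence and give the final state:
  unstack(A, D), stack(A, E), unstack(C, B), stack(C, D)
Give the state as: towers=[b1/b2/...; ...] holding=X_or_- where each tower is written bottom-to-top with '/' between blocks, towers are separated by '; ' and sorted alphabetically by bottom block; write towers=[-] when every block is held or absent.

towers=[B; D/C; E/A] holding=-

step 1 (unstack(A, D)): towers=[B/C; D; E] holding=A
step 2 (stack(A, E)): towers=[B/C; D; E/A] holding=-
step 3 (unstack(C, B)): towers=[B; D; E/A] holding=C
step 4 (stack(C, D)): towers=[B; D/C; E/A] holding=-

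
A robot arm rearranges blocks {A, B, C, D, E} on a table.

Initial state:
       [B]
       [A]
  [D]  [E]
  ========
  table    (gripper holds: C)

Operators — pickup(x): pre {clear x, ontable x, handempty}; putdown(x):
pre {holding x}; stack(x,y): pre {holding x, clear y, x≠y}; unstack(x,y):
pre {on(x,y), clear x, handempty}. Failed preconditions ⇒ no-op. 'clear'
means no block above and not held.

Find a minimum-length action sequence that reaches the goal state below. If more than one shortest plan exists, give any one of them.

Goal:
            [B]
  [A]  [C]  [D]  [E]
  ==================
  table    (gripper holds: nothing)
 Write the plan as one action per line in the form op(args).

putdown(C)
unstack(B, A)
stack(B, D)
unstack(A, E)
putdown(A)

step 1 (putdown(C)): towers=[C; D; E/A/B] holding=-
step 2 (unstack(B, A)): towers=[C; D; E/A] holding=B
step 3 (stack(B, D)): towers=[C; D/B; E/A] holding=-
step 4 (unstack(A, E)): towers=[C; D/B; E] holding=A
step 5 (putdown(A)): towers=[A; C; D/B; E] holding=-
goal check: towers=[A; C; D/B; E] holding=- — reached (length 5, optimal by BFS)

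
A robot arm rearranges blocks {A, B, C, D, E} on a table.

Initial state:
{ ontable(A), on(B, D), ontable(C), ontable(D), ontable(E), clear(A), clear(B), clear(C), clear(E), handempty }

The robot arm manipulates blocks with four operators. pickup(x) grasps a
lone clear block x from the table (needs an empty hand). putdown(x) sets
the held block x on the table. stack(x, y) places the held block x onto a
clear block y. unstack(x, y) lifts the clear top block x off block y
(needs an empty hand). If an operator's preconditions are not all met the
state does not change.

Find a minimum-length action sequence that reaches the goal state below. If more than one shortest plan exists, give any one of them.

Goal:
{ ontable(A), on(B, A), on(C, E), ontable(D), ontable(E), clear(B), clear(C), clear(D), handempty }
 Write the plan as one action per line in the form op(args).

unstack(B, D)
stack(B, A)
pickup(C)
stack(C, E)

step 1 (unstack(B, D)): towers=[A; C; D; E] holding=B
step 2 (stack(B, A)): towers=[A/B; C; D; E] holding=-
step 3 (pickup(C)): towers=[A/B; D; E] holding=C
step 4 (stack(C, E)): towers=[A/B; D; E/C] holding=-
goal check: towers=[A/B; D; E/C] holding=- — reached (length 4, optimal by BFS)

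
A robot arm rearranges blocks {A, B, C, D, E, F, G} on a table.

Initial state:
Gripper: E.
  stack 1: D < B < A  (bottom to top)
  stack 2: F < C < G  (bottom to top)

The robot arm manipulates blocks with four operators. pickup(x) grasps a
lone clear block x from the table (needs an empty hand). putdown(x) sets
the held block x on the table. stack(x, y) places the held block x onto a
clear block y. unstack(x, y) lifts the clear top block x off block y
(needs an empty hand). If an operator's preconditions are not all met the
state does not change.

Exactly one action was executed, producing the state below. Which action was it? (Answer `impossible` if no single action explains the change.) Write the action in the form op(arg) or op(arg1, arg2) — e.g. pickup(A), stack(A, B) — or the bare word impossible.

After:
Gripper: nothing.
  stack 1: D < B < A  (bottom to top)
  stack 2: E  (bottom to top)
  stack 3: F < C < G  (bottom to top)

putdown(E)

target: towers=[D/B/A; E; F/C/G] holding=-
        putdown(E) → towers=[D/B/A; E; F/C/G] holding=-  ← match
       stack(E, G) → towers=[D/B/A; F/C/G/E] holding=-
       stack(E, A) → towers=[D/B/A/E; F/C/G] holding=-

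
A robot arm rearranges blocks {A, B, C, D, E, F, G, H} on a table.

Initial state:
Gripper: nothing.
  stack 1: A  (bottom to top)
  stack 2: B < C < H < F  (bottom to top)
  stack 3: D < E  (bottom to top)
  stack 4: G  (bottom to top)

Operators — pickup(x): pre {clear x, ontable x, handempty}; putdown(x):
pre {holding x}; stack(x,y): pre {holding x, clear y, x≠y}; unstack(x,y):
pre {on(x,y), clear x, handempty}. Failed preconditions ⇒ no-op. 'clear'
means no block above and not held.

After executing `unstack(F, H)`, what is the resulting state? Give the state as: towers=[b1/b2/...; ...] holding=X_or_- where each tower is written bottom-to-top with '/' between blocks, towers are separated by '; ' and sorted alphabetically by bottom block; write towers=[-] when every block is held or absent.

before: towers=[A; B/C/H/F; D/E; G] holding=-
pre[unstack(F, H)]: on(F,H) yes, clear(F) yes, handempty yes
all met → apply unstack(F, H)
after:  towers=[A; B/C/H; D/E; G] holding=F

towers=[A; B/C/H; D/E; G] holding=F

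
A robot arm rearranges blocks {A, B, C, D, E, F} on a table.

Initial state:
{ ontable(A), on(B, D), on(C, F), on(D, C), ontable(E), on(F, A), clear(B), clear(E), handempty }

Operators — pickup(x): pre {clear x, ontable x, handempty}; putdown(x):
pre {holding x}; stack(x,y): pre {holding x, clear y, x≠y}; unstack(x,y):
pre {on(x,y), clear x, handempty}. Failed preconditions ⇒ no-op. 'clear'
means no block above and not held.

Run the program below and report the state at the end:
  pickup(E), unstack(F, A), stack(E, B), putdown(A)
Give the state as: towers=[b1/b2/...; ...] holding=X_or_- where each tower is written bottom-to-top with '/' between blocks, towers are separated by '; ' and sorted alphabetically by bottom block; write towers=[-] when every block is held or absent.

towers=[A/F/C/D/B/E] holding=-

step 1 (pickup(E)): towers=[A/F/C/D/B] holding=E
step 2 (unstack(F, A)) [no-op]: towers=[A/F/C/D/B] holding=E
step 3 (stack(E, B)): towers=[A/F/C/D/B/E] holding=-
step 4 (putdown(A)) [no-op]: towers=[A/F/C/D/B/E] holding=-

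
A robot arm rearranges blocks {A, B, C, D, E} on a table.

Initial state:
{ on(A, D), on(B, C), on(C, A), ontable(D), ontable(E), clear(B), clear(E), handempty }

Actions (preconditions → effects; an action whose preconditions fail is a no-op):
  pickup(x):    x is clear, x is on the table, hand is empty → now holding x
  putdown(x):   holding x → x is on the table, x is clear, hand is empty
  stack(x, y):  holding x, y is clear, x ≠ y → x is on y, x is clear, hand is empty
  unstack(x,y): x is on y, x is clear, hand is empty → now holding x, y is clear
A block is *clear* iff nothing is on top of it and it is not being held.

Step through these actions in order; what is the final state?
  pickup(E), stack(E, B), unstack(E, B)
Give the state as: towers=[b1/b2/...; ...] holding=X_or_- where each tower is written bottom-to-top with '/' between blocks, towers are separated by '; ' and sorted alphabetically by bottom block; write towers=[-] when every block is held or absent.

step 1 (pickup(E)): towers=[D/A/C/B] holding=E
step 2 (stack(E, B)): towers=[D/A/C/B/E] holding=-
step 3 (unstack(E, B)): towers=[D/A/C/B] holding=E

towers=[D/A/C/B] holding=E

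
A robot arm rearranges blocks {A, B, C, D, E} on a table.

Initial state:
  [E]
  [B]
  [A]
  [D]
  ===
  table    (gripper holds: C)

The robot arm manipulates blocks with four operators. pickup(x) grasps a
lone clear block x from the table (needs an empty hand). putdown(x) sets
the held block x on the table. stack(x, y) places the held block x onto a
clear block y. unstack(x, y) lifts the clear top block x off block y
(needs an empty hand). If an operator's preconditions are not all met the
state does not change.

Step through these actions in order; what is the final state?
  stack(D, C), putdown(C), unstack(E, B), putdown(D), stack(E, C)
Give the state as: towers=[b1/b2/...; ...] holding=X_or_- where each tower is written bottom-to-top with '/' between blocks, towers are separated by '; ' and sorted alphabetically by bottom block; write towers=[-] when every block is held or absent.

towers=[C/E; D/A/B] holding=-

step 1 (stack(D, C)) [no-op]: towers=[D/A/B/E] holding=C
step 2 (putdown(C)): towers=[C; D/A/B/E] holding=-
step 3 (unstack(E, B)): towers=[C; D/A/B] holding=E
step 4 (putdown(D)) [no-op]: towers=[C; D/A/B] holding=E
step 5 (stack(E, C)): towers=[C/E; D/A/B] holding=-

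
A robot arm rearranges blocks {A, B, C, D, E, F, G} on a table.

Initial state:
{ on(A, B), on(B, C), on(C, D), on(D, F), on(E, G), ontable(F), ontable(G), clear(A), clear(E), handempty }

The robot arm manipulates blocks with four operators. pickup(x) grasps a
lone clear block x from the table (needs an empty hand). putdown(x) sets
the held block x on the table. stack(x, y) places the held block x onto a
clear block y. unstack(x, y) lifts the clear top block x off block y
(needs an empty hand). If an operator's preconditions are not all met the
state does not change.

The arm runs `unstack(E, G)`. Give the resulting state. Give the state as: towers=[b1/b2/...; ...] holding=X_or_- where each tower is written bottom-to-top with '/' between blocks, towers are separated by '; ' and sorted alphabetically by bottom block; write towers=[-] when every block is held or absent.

towers=[F/D/C/B/A; G] holding=E

before: towers=[F/D/C/B/A; G/E] holding=-
pre[unstack(E, G)]: on(E,G) ok, clear(E) ok, handempty ok
all met → apply unstack(E, G)
after:  towers=[F/D/C/B/A; G] holding=E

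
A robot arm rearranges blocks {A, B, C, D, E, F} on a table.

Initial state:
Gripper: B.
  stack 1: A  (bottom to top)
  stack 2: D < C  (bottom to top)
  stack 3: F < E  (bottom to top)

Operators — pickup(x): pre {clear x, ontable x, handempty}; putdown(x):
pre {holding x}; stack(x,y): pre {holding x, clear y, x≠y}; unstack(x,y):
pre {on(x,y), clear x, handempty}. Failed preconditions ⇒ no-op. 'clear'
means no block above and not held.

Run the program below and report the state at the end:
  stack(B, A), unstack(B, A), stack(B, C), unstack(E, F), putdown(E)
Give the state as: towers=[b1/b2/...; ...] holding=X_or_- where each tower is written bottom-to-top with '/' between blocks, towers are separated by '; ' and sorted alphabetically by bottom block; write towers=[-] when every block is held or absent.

step 1 (stack(B, A)): towers=[A/B; D/C; F/E] holding=-
step 2 (unstack(B, A)): towers=[A; D/C; F/E] holding=B
step 3 (stack(B, C)): towers=[A; D/C/B; F/E] holding=-
step 4 (unstack(E, F)): towers=[A; D/C/B; F] holding=E
step 5 (putdown(E)): towers=[A; D/C/B; E; F] holding=-

towers=[A; D/C/B; E; F] holding=-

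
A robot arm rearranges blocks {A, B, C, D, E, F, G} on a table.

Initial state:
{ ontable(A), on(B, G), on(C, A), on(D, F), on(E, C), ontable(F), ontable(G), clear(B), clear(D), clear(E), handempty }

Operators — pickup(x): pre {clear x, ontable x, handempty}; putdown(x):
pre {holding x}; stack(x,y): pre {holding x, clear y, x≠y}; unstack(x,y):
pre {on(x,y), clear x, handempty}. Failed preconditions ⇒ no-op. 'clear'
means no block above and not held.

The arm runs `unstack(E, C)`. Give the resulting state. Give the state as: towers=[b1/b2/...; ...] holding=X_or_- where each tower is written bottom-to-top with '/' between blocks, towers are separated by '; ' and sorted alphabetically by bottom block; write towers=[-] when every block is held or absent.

towers=[A/C; F/D; G/B] holding=E

before: towers=[A/C/E; F/D; G/B] holding=-
pre[unstack(E, C)]: on(E,C) ✓, clear(E) ✓, handempty ✓
all met → apply unstack(E, C)
after:  towers=[A/C; F/D; G/B] holding=E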